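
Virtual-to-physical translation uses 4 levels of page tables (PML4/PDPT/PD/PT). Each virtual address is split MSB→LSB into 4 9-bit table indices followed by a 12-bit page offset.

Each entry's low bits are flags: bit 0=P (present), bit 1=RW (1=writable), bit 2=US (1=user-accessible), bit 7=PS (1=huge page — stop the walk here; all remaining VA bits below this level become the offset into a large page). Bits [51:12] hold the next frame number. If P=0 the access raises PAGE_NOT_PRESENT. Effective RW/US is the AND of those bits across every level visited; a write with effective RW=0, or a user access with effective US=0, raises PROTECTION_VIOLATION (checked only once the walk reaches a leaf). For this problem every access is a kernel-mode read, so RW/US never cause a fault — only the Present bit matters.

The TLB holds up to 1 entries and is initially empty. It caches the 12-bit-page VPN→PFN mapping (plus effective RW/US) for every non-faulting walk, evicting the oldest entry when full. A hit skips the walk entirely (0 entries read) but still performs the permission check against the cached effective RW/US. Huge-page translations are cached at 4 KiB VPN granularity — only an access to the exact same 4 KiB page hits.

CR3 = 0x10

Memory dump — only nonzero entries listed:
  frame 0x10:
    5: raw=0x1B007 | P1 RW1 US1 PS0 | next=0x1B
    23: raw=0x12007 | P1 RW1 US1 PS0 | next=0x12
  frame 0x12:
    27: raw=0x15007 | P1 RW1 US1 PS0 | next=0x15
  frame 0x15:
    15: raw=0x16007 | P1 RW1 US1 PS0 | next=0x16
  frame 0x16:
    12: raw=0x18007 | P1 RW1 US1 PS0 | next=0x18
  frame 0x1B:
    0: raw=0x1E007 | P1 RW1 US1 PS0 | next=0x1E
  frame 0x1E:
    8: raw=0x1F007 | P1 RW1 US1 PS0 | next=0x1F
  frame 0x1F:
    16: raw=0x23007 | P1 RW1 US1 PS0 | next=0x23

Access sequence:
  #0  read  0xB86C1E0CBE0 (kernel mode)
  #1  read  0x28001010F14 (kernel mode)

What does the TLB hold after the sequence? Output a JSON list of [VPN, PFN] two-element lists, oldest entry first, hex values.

Walk each access:
#0 VA=0xB86C1E0CBE0 (r,kernel):
  L0: frame=0x10 idx=23 entry=0x12007 [P=1 RW=1 US=1 PS=0]
  L1: frame=0x12 idx=27 entry=0x15007 [P=1 RW=1 US=1 PS=0]
  L2: frame=0x15 idx=15 entry=0x16007 [P=1 RW=1 US=1 PS=0]
  L3: frame=0x16 idx=12 entry=0x18007 [P=1 RW=1 US=1 PS=0]
  → PA=0x18BE0  (4 entries read)
#1 VA=0x28001010F14 (r,kernel):
  L0: frame=0x10 idx=5 entry=0x1B007 [P=1 RW=1 US=1 PS=0]
  L1: frame=0x1B idx=0 entry=0x1E007 [P=1 RW=1 US=1 PS=0]
  L2: frame=0x1E idx=8 entry=0x1F007 [P=1 RW=1 US=1 PS=0]
  L3: frame=0x1F idx=16 entry=0x23007 [P=1 RW=1 US=1 PS=0]
  → PA=0x23F14  (4 entries read)

TLB: [["0x28001010", "0x23"]]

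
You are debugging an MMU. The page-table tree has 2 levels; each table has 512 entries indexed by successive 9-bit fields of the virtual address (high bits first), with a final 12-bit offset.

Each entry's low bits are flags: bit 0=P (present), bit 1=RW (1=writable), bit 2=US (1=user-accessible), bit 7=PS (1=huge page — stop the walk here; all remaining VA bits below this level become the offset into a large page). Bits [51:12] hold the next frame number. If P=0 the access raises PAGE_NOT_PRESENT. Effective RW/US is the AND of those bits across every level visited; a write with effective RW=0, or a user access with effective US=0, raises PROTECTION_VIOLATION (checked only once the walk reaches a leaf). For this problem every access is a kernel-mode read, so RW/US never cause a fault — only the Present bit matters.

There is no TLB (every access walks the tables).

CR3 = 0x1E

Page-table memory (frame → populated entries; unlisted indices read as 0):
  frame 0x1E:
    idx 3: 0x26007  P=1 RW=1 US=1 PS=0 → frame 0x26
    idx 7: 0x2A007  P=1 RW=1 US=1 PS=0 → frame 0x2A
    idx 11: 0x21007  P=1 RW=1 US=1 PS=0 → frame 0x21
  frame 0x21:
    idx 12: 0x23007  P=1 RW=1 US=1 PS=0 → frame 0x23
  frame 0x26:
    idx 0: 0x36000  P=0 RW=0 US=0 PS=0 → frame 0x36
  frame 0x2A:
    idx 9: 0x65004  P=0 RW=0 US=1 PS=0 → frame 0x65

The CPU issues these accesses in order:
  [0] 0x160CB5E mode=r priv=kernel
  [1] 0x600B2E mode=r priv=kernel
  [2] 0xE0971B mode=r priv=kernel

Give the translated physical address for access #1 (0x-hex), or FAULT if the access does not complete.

Per-access translation:
#0 VA=0x160CB5E (r,kernel):
  L0: frame=0x1E idx=11 entry=0x21007 [P=1 RW=1 US=1 PS=0]
  L1: frame=0x21 idx=12 entry=0x23007 [P=1 RW=1 US=1 PS=0]
  → PA=0x23B5E  (2 entries read)
#1 VA=0x600B2E (r,kernel):
  L0: frame=0x1E idx=3 entry=0x26007 [P=1 RW=1 US=1 PS=0]
  L1: frame=0x26 idx=0 entry=0x36000 [P=0 RW=0 US=0 PS=0]
  ⇒ fault: PAGE_NOT_PRESENT  — 2 lookups
#2 VA=0xE0971B (r,kernel):
  L0: frame=0x1E idx=7 entry=0x2A007 [P=1 RW=1 US=1 PS=0]
  L1: frame=0x2A idx=9 entry=0x65004 [P=0 RW=0 US=1 PS=0]
  ⇒ fault: PAGE_NOT_PRESENT  — 2 lookups

Access #1 PA: FAULT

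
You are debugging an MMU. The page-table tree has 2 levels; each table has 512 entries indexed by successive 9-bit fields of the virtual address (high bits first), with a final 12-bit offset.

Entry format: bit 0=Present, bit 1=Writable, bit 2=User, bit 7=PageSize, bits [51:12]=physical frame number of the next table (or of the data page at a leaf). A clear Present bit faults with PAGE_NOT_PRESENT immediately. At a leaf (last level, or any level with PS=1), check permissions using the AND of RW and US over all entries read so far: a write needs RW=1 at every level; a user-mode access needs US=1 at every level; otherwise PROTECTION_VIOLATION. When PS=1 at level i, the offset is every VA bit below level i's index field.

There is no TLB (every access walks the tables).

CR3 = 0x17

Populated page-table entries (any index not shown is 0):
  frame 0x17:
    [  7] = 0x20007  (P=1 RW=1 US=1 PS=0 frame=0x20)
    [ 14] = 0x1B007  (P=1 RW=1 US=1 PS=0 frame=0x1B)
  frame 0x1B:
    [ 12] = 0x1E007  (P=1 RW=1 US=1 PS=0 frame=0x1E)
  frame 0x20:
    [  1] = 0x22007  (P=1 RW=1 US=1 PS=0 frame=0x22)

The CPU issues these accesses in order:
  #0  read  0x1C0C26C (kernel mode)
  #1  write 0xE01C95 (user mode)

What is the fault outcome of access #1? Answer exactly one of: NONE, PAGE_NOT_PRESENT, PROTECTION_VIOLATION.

Trace:
#0 VA=0x1C0C26C (r,kernel):
  L0: frame=0x17 idx=14 entry=0x1B007 [P=1 RW=1 US=1 PS=0]
  L1: frame=0x1B idx=12 entry=0x1E007 [P=1 RW=1 US=1 PS=0]
  ✓ 0x1E26C  — 2 lookups
#1 VA=0xE01C95 (w,user):
  L0: frame=0x17 idx=7 entry=0x20007 [P=1 RW=1 US=1 PS=0]
  L1: frame=0x20 idx=1 entry=0x22007 [P=1 RW=1 US=1 PS=0]
  ✓ 0x22C95  — 2 lookups

Access #1 fault: NONE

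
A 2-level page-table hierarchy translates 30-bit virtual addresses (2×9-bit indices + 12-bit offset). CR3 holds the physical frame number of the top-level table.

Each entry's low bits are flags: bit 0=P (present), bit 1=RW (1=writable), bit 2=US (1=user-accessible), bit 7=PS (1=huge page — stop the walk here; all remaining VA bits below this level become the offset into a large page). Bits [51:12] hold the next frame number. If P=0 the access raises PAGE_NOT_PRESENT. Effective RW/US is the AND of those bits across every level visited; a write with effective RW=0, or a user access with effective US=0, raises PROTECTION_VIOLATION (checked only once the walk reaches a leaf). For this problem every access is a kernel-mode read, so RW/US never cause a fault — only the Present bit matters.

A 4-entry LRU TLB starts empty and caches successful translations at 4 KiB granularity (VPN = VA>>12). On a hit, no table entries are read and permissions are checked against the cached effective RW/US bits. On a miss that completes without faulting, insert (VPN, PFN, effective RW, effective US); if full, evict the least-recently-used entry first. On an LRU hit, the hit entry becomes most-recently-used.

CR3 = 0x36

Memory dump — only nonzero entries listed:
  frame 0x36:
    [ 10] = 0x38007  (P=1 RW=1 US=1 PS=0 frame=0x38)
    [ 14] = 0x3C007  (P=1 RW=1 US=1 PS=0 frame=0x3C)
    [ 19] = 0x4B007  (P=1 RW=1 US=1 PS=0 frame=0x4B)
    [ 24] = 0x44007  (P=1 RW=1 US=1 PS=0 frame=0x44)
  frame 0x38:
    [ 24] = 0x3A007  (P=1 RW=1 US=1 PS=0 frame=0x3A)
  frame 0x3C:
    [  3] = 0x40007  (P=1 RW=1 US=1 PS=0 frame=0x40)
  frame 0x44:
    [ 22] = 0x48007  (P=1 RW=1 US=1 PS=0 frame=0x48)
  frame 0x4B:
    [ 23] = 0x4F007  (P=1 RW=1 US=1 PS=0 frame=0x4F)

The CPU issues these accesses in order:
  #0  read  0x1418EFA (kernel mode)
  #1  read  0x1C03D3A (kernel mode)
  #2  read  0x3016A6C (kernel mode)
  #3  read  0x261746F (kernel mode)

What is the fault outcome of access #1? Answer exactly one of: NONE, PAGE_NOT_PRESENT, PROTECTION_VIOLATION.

Per-access translation:
#0 VA=0x1418EFA (r,kernel):
  [0] read 0x36 idx=10: raw=0x38007 flags P=1 W=1 U=1 S=0
  [1] read 0x38 idx=24: raw=0x3A007 flags P=1 W=1 U=1 S=0
  ✓ 0x3AEFA  — 2 lookups
#1 VA=0x1C03D3A (r,kernel):
  [0] read 0x36 idx=14: raw=0x3C007 flags P=1 W=1 U=1 S=0
  [1] read 0x3C idx=3: raw=0x40007 flags P=1 W=1 U=1 S=0
  ✓ 0x40D3A  — 2 lookups
#2 VA=0x3016A6C (r,kernel):
  [0] read 0x36 idx=24: raw=0x44007 flags P=1 W=1 U=1 S=0
  [1] read 0x44 idx=22: raw=0x48007 flags P=1 W=1 U=1 S=0
  ✓ 0x48A6C  — 2 lookups
#3 VA=0x261746F (r,kernel):
  [0] read 0x36 idx=19: raw=0x4B007 flags P=1 W=1 U=1 S=0
  [1] read 0x4B idx=23: raw=0x4F007 flags P=1 W=1 U=1 S=0
  ✓ 0x4F46F  — 2 lookups

Access #1 fault: NONE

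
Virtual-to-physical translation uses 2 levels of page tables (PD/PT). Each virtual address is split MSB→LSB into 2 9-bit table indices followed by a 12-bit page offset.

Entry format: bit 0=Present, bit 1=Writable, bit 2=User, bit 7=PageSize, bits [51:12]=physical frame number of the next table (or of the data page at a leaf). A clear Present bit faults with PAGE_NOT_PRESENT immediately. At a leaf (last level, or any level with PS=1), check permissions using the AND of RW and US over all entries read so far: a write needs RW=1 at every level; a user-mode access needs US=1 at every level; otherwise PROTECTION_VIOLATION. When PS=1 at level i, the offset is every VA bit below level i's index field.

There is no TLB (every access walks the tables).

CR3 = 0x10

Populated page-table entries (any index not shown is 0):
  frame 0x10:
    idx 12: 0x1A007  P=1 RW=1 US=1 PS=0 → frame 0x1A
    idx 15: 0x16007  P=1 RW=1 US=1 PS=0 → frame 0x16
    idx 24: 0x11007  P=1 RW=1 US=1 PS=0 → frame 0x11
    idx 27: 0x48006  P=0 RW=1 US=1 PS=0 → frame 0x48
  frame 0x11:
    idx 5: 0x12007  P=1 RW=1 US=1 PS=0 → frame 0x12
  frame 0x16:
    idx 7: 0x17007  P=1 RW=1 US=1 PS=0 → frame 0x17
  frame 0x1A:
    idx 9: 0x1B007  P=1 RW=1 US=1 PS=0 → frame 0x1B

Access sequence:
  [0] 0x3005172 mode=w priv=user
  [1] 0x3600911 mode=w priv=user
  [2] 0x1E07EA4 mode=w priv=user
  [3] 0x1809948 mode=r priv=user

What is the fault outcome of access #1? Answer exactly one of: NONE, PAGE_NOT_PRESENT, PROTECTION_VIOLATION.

Trace:
#0 VA=0x3005172 (w,user):
  lvl0: tbl 0x10, slot 24 ⇒ 0x11007 (P1/RW1/US1/PS0)
  lvl1: tbl 0x11, slot 5 ⇒ 0x12007 (P1/RW1/US1/PS0)
  ⇒ phys 0x12172  [2 reads]
#1 VA=0x3600911 (w,user):
  lvl0: tbl 0x10, slot 27 ⇒ 0x48006 (P0/RW1/US1/PS0)
  ⇒ fault: PAGE_NOT_PRESENT  — 1 lookups
#2 VA=0x1E07EA4 (w,user):
  lvl0: tbl 0x10, slot 15 ⇒ 0x16007 (P1/RW1/US1/PS0)
  lvl1: tbl 0x16, slot 7 ⇒ 0x17007 (P1/RW1/US1/PS0)
  ⇒ phys 0x17EA4  [2 reads]
#3 VA=0x1809948 (r,user):
  lvl0: tbl 0x10, slot 12 ⇒ 0x1A007 (P1/RW1/US1/PS0)
  lvl1: tbl 0x1A, slot 9 ⇒ 0x1B007 (P1/RW1/US1/PS0)
  ⇒ phys 0x1B948  [2 reads]

Access #1 fault: PAGE_NOT_PRESENT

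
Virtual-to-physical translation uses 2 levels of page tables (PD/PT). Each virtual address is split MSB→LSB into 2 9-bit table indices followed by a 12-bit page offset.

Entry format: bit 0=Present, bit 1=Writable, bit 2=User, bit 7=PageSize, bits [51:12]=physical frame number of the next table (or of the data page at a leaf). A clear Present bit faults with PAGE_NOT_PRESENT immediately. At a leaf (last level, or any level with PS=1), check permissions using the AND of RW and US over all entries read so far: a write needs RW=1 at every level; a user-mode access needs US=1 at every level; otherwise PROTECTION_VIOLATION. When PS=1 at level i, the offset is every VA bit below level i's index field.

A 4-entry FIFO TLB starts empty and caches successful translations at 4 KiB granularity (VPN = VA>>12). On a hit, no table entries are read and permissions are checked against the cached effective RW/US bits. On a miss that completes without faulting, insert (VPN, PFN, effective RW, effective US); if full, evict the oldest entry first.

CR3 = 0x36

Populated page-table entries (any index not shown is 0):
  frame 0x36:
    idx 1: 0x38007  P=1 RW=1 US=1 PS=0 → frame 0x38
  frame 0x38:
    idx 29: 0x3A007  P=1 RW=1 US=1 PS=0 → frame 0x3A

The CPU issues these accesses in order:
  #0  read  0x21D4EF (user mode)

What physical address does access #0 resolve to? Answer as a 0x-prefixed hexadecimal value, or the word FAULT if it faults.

Trace:
#0 VA=0x21D4EF (r,user):
  lvl0: tbl 0x36, slot 1 ⇒ 0x38007 (P1/RW1/US1/PS0)
  lvl1: tbl 0x38, slot 29 ⇒ 0x3A007 (P1/RW1/US1/PS0)
  → PA=0x3A4EF  (2 entries read)

Access #0 PA: 0x3A4EF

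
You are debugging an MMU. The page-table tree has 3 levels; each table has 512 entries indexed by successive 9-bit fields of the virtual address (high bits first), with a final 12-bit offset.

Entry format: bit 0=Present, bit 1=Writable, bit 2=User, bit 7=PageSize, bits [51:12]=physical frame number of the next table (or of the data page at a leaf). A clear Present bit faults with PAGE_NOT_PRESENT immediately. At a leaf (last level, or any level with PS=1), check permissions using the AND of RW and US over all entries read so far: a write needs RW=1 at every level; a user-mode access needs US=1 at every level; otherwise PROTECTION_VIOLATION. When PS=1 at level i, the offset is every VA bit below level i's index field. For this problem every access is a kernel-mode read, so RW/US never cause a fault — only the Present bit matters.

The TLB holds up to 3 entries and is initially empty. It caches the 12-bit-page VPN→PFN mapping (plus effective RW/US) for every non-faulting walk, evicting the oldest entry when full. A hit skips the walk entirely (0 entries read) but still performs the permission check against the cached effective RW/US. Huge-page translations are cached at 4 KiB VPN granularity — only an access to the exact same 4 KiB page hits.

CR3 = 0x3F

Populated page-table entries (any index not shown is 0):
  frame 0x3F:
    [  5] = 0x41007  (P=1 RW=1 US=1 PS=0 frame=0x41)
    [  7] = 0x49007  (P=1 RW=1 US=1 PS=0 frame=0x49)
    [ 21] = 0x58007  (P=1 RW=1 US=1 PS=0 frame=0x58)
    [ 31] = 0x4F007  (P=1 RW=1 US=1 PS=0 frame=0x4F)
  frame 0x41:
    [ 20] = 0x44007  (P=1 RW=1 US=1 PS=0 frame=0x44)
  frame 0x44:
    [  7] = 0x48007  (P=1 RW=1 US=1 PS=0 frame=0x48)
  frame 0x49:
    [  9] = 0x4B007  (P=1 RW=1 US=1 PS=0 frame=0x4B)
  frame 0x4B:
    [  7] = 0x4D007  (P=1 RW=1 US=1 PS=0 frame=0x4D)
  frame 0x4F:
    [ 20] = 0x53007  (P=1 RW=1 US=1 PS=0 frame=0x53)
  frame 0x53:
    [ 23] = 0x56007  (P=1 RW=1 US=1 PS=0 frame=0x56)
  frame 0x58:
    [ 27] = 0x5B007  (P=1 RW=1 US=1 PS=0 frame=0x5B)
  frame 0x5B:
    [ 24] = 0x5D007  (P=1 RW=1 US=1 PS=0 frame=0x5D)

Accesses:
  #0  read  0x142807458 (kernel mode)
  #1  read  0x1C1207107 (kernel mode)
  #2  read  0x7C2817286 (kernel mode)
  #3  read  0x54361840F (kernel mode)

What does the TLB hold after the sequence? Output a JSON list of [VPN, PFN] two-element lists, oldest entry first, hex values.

Per-access translation:
#0 VA=0x142807458 (r,kernel):
  lvl0: tbl 0x3F, slot 5 ⇒ 0x41007 (P1/RW1/US1/PS0)
  lvl1: tbl 0x41, slot 20 ⇒ 0x44007 (P1/RW1/US1/PS0)
  lvl2: tbl 0x44, slot 7 ⇒ 0x48007 (P1/RW1/US1/PS0)
  ⇒ phys 0x48458  [3 reads]
#1 VA=0x1C1207107 (r,kernel):
  lvl0: tbl 0x3F, slot 7 ⇒ 0x49007 (P1/RW1/US1/PS0)
  lvl1: tbl 0x49, slot 9 ⇒ 0x4B007 (P1/RW1/US1/PS0)
  lvl2: tbl 0x4B, slot 7 ⇒ 0x4D007 (P1/RW1/US1/PS0)
  ⇒ phys 0x4D107  [3 reads]
#2 VA=0x7C2817286 (r,kernel):
  lvl0: tbl 0x3F, slot 31 ⇒ 0x4F007 (P1/RW1/US1/PS0)
  lvl1: tbl 0x4F, slot 20 ⇒ 0x53007 (P1/RW1/US1/PS0)
  lvl2: tbl 0x53, slot 23 ⇒ 0x56007 (P1/RW1/US1/PS0)
  ⇒ phys 0x56286  [3 reads]
#3 VA=0x54361840F (r,kernel):
  lvl0: tbl 0x3F, slot 21 ⇒ 0x58007 (P1/RW1/US1/PS0)
  lvl1: tbl 0x58, slot 27 ⇒ 0x5B007 (P1/RW1/US1/PS0)
  lvl2: tbl 0x5B, slot 24 ⇒ 0x5D007 (P1/RW1/US1/PS0)
  ⇒ phys 0x5D40F  [3 reads]

TLB: [["0x1C1207", "0x4D"], ["0x7C2817", "0x56"], ["0x543618", "0x5D"]]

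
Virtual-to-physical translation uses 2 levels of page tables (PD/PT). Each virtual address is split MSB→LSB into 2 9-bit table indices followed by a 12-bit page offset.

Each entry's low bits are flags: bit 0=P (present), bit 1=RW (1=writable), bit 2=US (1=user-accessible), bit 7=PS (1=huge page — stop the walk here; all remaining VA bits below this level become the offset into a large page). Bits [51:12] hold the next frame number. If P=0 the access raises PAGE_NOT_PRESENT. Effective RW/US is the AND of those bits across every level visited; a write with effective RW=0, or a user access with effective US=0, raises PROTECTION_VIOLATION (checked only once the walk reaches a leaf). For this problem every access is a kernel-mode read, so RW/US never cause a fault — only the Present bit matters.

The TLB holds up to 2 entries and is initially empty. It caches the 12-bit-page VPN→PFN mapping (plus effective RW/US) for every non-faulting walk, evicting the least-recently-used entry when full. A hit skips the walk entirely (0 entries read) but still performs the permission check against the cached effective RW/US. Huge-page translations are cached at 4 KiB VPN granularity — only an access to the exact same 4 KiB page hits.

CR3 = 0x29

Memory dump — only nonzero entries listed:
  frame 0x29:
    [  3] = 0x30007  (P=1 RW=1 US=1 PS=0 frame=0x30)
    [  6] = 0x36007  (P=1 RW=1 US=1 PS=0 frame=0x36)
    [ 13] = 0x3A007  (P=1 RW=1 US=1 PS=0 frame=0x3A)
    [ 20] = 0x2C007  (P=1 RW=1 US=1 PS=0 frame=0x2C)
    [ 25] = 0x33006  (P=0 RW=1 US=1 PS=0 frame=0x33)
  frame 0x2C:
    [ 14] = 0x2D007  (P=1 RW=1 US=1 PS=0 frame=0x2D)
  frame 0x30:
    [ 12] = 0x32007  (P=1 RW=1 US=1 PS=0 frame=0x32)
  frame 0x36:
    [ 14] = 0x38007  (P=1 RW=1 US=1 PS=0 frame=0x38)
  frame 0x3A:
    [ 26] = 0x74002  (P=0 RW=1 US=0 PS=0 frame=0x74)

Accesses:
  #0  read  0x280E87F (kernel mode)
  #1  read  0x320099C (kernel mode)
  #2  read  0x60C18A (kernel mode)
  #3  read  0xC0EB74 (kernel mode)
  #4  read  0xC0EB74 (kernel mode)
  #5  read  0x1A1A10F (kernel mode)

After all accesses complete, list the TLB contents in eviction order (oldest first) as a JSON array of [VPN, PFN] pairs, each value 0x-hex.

Per-access translation:
#0 VA=0x280E87F (r,kernel):
  lvl0: tbl 0x29, slot 20 ⇒ 0x2C007 (P1/RW1/US1/PS0)
  lvl1: tbl 0x2C, slot 14 ⇒ 0x2D007 (P1/RW1/US1/PS0)
  → PA=0x2D87F  (2 entries read)
#1 VA=0x320099C (r,kernel):
  lvl0: tbl 0x29, slot 25 ⇒ 0x33006 (P0/RW1/US1/PS0)
  → PAGE_NOT_PRESENT  (1 entries read)
#2 VA=0x60C18A (r,kernel):
  lvl0: tbl 0x29, slot 3 ⇒ 0x30007 (P1/RW1/US1/PS0)
  lvl1: tbl 0x30, slot 12 ⇒ 0x32007 (P1/RW1/US1/PS0)
  → PA=0x3218A  (2 entries read)
#3 VA=0xC0EB74 (r,kernel):
  lvl0: tbl 0x29, slot 6 ⇒ 0x36007 (P1/RW1/US1/PS0)
  lvl1: tbl 0x36, slot 14 ⇒ 0x38007 (P1/RW1/US1/PS0)
  → PA=0x38B74  (2 entries read)
#4 VA=0xC0EB74 (r,kernel):
  TLB hit vpn=0xC0E → PA=0x38B74
#5 VA=0x1A1A10F (r,kernel):
  lvl0: tbl 0x29, slot 13 ⇒ 0x3A007 (P1/RW1/US1/PS0)
  lvl1: tbl 0x3A, slot 26 ⇒ 0x74002 (P0/RW1/US0/PS0)
  → PAGE_NOT_PRESENT  (2 entries read)

TLB: [["0x60C", "0x32"], ["0xC0E", "0x38"]]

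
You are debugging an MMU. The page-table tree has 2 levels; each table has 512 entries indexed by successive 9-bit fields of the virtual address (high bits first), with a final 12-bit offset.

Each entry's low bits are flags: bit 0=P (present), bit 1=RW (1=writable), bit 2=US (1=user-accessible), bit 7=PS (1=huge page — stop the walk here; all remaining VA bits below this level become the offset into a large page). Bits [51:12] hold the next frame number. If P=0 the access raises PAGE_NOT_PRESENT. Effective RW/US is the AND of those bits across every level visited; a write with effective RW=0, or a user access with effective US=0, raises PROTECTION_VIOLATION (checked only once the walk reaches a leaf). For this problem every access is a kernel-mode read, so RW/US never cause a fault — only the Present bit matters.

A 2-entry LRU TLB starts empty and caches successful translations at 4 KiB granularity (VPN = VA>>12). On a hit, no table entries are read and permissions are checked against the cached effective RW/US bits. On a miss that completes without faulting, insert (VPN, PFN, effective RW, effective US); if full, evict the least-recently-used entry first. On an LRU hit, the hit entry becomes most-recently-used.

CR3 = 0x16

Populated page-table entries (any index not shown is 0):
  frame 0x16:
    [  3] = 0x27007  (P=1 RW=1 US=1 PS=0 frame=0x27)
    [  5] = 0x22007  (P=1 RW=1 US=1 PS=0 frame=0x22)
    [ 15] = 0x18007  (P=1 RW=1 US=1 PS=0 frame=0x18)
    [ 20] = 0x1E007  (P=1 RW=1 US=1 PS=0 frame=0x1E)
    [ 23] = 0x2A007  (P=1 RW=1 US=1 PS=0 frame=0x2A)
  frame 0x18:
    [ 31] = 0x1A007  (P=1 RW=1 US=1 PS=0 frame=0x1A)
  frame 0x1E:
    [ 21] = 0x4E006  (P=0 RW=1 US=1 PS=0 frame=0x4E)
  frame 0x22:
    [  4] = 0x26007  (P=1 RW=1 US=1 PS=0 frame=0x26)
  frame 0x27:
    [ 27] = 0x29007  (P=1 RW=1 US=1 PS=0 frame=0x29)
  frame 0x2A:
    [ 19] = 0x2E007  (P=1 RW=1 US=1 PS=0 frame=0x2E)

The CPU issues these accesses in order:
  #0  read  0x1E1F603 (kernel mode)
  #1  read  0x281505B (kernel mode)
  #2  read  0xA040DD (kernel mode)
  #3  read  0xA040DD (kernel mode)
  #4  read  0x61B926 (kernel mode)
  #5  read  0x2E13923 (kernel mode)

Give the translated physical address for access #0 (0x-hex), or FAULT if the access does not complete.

Per-access translation:
#0 VA=0x1E1F603 (r,kernel):
  L0 @0x16[15] → 0x18007  P=1,RW=1,US=1,PS=0
  L1 @0x18[31] → 0x1A007  P=1,RW=1,US=1,PS=0
  → PA=0x1A603  (2 entries read)
#1 VA=0x281505B (r,kernel):
  L0 @0x16[20] → 0x1E007  P=1,RW=1,US=1,PS=0
  L1 @0x1E[21] → 0x4E006  P=0,RW=1,US=1,PS=0
  ✗ PAGE_NOT_PRESENT  [2 reads]
#2 VA=0xA040DD (r,kernel):
  L0 @0x16[5] → 0x22007  P=1,RW=1,US=1,PS=0
  L1 @0x22[4] → 0x26007  P=1,RW=1,US=1,PS=0
  → PA=0x260DD  (2 entries read)
#3 VA=0xA040DD (r,kernel):
  TLB hit vpn=0xA04 → PA=0x260DD
#4 VA=0x61B926 (r,kernel):
  L0 @0x16[3] → 0x27007  P=1,RW=1,US=1,PS=0
  L1 @0x27[27] → 0x29007  P=1,RW=1,US=1,PS=0
  → PA=0x29926  (2 entries read)
#5 VA=0x2E13923 (r,kernel):
  L0 @0x16[23] → 0x2A007  P=1,RW=1,US=1,PS=0
  L1 @0x2A[19] → 0x2E007  P=1,RW=1,US=1,PS=0
  → PA=0x2E923  (2 entries read)

Access #0 PA: 0x1A603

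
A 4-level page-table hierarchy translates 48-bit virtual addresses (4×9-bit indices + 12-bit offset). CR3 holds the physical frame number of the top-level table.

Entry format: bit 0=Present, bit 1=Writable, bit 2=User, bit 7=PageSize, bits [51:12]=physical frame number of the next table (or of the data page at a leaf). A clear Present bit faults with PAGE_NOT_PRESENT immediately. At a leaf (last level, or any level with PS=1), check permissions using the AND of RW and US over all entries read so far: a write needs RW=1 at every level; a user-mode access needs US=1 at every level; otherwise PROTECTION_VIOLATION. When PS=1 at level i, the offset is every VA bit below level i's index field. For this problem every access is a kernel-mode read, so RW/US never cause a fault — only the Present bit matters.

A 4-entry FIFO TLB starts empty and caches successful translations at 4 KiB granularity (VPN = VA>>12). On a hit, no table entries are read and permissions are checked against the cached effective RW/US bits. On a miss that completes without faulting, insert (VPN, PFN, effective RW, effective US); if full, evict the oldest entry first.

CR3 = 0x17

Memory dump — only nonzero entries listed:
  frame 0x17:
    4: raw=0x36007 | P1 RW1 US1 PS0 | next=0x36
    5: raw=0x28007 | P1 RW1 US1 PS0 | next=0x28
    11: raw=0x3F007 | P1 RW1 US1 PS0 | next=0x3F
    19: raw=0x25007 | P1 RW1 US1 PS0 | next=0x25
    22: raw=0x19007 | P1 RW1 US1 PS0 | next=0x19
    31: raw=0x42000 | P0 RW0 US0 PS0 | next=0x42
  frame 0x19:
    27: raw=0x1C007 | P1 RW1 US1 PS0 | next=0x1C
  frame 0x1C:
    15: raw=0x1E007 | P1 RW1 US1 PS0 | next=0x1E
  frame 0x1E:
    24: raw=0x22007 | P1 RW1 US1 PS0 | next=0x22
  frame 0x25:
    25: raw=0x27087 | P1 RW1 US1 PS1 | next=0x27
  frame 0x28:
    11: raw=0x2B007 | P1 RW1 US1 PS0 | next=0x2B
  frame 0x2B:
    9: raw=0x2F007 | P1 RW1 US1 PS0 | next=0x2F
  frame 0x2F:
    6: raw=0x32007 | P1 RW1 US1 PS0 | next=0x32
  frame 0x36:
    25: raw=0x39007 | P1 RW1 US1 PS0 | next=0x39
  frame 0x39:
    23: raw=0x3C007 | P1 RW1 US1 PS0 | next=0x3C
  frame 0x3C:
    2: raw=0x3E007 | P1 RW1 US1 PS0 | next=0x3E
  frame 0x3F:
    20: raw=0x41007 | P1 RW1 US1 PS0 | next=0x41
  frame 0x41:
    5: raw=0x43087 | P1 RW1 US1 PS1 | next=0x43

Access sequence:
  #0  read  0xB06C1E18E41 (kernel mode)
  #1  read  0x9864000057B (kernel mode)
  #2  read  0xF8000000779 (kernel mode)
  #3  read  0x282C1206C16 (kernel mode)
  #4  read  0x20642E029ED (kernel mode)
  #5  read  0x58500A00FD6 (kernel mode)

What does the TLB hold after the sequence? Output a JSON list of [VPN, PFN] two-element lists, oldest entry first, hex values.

Per-access translation:
#0 VA=0xB06C1E18E41 (r,kernel):
  lvl0: tbl 0x17, slot 22 ⇒ 0x19007 (P1/RW1/US1/PS0)
  lvl1: tbl 0x19, slot 27 ⇒ 0x1C007 (P1/RW1/US1/PS0)
  lvl2: tbl 0x1C, slot 15 ⇒ 0x1E007 (P1/RW1/US1/PS0)
  lvl3: tbl 0x1E, slot 24 ⇒ 0x22007 (P1/RW1/US1/PS0)
  ✓ 0x22E41  — 4 lookups
#1 VA=0x9864000057B (r,kernel):
  lvl0: tbl 0x17, slot 19 ⇒ 0x25007 (P1/RW1/US1/PS0)
  lvl1: tbl 0x25, slot 25 ⇒ 0x27087 (P1/RW1/US1/PS1)
  ✓ 0x2757B (huge @L1)  — 2 lookups
#2 VA=0xF8000000779 (r,kernel):
  lvl0: tbl 0x17, slot 31 ⇒ 0x42000 (P0/RW0/US0/PS0)
  → PAGE_NOT_PRESENT  (1 entries read)
#3 VA=0x282C1206C16 (r,kernel):
  lvl0: tbl 0x17, slot 5 ⇒ 0x28007 (P1/RW1/US1/PS0)
  lvl1: tbl 0x28, slot 11 ⇒ 0x2B007 (P1/RW1/US1/PS0)
  lvl2: tbl 0x2B, slot 9 ⇒ 0x2F007 (P1/RW1/US1/PS0)
  lvl3: tbl 0x2F, slot 6 ⇒ 0x32007 (P1/RW1/US1/PS0)
  ✓ 0x32C16  — 4 lookups
#4 VA=0x20642E029ED (r,kernel):
  lvl0: tbl 0x17, slot 4 ⇒ 0x36007 (P1/RW1/US1/PS0)
  lvl1: tbl 0x36, slot 25 ⇒ 0x39007 (P1/RW1/US1/PS0)
  lvl2: tbl 0x39, slot 23 ⇒ 0x3C007 (P1/RW1/US1/PS0)
  lvl3: tbl 0x3C, slot 2 ⇒ 0x3E007 (P1/RW1/US1/PS0)
  ✓ 0x3E9ED  — 4 lookups
#5 VA=0x58500A00FD6 (r,kernel):
  lvl0: tbl 0x17, slot 11 ⇒ 0x3F007 (P1/RW1/US1/PS0)
  lvl1: tbl 0x3F, slot 20 ⇒ 0x41007 (P1/RW1/US1/PS0)
  lvl2: tbl 0x41, slot 5 ⇒ 0x43087 (P1/RW1/US1/PS1)
  ✓ 0x43FD6 (huge @L2)  — 3 lookups

TLB: [["0x98640000", "0x27"], ["0x282C1206", "0x32"], ["0x20642E02", "0x3E"], ["0x58500A00", "0x43"]]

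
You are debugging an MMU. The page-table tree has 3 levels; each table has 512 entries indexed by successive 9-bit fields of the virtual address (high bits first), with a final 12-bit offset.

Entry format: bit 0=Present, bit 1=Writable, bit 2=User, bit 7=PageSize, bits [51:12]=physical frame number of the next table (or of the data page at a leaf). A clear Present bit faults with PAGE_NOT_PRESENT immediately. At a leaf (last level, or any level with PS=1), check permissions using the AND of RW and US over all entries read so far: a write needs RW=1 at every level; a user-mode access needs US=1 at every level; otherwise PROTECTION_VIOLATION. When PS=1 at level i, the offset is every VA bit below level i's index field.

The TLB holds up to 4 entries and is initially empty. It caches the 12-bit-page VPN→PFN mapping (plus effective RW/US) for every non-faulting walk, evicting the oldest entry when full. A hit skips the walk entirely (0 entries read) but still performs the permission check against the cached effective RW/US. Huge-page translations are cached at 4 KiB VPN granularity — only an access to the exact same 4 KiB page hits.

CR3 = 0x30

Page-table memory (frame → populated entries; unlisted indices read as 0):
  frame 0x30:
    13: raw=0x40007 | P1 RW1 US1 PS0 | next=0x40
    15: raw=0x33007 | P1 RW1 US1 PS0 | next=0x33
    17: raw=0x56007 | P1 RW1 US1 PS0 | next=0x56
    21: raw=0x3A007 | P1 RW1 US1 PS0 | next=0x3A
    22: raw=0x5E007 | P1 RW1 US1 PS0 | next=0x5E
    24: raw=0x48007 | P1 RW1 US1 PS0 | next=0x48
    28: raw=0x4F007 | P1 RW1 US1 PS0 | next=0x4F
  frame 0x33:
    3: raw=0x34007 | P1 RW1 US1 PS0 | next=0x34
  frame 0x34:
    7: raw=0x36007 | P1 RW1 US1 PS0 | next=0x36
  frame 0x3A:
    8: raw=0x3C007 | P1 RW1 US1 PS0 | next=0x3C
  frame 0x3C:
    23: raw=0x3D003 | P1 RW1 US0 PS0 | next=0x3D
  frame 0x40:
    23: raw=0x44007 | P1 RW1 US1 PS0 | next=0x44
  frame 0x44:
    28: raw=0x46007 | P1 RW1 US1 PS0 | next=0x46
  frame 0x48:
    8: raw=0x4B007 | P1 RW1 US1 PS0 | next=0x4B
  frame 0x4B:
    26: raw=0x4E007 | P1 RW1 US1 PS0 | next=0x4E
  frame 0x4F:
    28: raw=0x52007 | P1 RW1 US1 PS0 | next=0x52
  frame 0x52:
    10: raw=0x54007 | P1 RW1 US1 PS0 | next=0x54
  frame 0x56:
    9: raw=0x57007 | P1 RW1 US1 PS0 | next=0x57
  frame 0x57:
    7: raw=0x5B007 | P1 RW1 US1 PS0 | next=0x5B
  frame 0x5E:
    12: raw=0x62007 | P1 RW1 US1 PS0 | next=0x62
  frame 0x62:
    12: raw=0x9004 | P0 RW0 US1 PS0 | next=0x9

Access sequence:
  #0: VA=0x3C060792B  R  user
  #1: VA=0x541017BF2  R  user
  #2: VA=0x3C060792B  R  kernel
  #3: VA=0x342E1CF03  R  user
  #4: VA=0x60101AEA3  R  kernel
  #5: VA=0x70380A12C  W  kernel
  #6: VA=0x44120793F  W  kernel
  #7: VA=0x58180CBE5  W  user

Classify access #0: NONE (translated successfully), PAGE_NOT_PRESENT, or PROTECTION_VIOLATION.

Per-access translation:
#0 VA=0x3C060792B (r,user):
  L0 @0x30[15] → 0x33007  P=1,RW=1,US=1,PS=0
  L1 @0x33[3] → 0x34007  P=1,RW=1,US=1,PS=0
  L2 @0x34[7] → 0x36007  P=1,RW=1,US=1,PS=0
  ⇒ phys 0x3692B  [3 reads]
#1 VA=0x541017BF2 (r,user):
  L0 @0x30[21] → 0x3A007  P=1,RW=1,US=1,PS=0
  L1 @0x3A[8] → 0x3C007  P=1,RW=1,US=1,PS=0
  L2 @0x3C[23] → 0x3D003  P=1,RW=1,US=0,PS=0
  ✗ PROTECTION_VIOLATION  [3 reads]
#2 VA=0x3C060792B (r,kernel):
  TLB hit vpn=0x3C0607 → PA=0x3692B
#3 VA=0x342E1CF03 (r,user):
  L0 @0x30[13] → 0x40007  P=1,RW=1,US=1,PS=0
  L1 @0x40[23] → 0x44007  P=1,RW=1,US=1,PS=0
  L2 @0x44[28] → 0x46007  P=1,RW=1,US=1,PS=0
  ⇒ phys 0x46F03  [3 reads]
#4 VA=0x60101AEA3 (r,kernel):
  L0 @0x30[24] → 0x48007  P=1,RW=1,US=1,PS=0
  L1 @0x48[8] → 0x4B007  P=1,RW=1,US=1,PS=0
  L2 @0x4B[26] → 0x4E007  P=1,RW=1,US=1,PS=0
  ⇒ phys 0x4EEA3  [3 reads]
#5 VA=0x70380A12C (w,kernel):
  L0 @0x30[28] → 0x4F007  P=1,RW=1,US=1,PS=0
  L1 @0x4F[28] → 0x52007  P=1,RW=1,US=1,PS=0
  L2 @0x52[10] → 0x54007  P=1,RW=1,US=1,PS=0
  ⇒ phys 0x5412C  [3 reads]
#6 VA=0x44120793F (w,kernel):
  L0 @0x30[17] → 0x56007  P=1,RW=1,US=1,PS=0
  L1 @0x56[9] → 0x57007  P=1,RW=1,US=1,PS=0
  L2 @0x57[7] → 0x5B007  P=1,RW=1,US=1,PS=0
  ⇒ phys 0x5B93F  [3 reads]
#7 VA=0x58180CBE5 (w,user):
  L0 @0x30[22] → 0x5E007  P=1,RW=1,US=1,PS=0
  L1 @0x5E[12] → 0x62007  P=1,RW=1,US=1,PS=0
  L2 @0x62[12] → 0x9004  P=0,RW=0,US=1,PS=0
  ✗ PAGE_NOT_PRESENT  [3 reads]

Access #0 fault: NONE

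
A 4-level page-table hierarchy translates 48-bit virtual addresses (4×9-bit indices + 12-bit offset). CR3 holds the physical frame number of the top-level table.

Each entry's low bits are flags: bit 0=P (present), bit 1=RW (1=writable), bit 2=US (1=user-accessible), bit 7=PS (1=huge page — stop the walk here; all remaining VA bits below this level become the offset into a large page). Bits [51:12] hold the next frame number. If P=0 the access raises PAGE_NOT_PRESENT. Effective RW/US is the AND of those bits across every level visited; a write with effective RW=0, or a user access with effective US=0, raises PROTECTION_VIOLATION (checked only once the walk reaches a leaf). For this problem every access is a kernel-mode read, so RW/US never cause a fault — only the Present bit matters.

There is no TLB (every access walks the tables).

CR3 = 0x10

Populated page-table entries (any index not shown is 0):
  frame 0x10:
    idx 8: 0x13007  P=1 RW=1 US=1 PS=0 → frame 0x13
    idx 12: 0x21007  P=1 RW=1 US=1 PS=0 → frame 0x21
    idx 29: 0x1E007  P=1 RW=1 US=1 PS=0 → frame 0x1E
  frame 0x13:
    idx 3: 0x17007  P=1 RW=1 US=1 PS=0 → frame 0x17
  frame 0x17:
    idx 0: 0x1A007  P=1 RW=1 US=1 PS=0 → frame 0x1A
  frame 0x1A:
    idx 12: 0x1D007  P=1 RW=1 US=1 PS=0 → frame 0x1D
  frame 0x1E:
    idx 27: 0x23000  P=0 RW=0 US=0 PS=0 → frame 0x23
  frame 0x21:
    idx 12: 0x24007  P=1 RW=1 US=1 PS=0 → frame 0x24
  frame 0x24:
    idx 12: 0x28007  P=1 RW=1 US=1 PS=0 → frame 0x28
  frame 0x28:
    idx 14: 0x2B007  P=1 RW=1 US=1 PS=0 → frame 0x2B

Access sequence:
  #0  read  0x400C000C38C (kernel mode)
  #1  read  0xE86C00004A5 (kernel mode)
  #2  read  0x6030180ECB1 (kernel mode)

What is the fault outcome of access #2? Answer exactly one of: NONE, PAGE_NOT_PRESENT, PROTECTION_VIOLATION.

Walk each access:
#0 VA=0x400C000C38C (r,kernel):
  L0 @0x10[8] → 0x13007  P=1,RW=1,US=1,PS=0
  L1 @0x13[3] → 0x17007  P=1,RW=1,US=1,PS=0
  L2 @0x17[0] → 0x1A007  P=1,RW=1,US=1,PS=0
  L3 @0x1A[12] → 0x1D007  P=1,RW=1,US=1,PS=0
  ⇒ phys 0x1D38C  [4 reads]
#1 VA=0xE86C00004A5 (r,kernel):
  L0 @0x10[29] → 0x1E007  P=1,RW=1,US=1,PS=0
  L1 @0x1E[27] → 0x23000  P=0,RW=0,US=0,PS=0
  ✗ PAGE_NOT_PRESENT  [2 reads]
#2 VA=0x6030180ECB1 (r,kernel):
  L0 @0x10[12] → 0x21007  P=1,RW=1,US=1,PS=0
  L1 @0x21[12] → 0x24007  P=1,RW=1,US=1,PS=0
  L2 @0x24[12] → 0x28007  P=1,RW=1,US=1,PS=0
  L3 @0x28[14] → 0x2B007  P=1,RW=1,US=1,PS=0
  ⇒ phys 0x2BCB1  [4 reads]

Access #2 fault: NONE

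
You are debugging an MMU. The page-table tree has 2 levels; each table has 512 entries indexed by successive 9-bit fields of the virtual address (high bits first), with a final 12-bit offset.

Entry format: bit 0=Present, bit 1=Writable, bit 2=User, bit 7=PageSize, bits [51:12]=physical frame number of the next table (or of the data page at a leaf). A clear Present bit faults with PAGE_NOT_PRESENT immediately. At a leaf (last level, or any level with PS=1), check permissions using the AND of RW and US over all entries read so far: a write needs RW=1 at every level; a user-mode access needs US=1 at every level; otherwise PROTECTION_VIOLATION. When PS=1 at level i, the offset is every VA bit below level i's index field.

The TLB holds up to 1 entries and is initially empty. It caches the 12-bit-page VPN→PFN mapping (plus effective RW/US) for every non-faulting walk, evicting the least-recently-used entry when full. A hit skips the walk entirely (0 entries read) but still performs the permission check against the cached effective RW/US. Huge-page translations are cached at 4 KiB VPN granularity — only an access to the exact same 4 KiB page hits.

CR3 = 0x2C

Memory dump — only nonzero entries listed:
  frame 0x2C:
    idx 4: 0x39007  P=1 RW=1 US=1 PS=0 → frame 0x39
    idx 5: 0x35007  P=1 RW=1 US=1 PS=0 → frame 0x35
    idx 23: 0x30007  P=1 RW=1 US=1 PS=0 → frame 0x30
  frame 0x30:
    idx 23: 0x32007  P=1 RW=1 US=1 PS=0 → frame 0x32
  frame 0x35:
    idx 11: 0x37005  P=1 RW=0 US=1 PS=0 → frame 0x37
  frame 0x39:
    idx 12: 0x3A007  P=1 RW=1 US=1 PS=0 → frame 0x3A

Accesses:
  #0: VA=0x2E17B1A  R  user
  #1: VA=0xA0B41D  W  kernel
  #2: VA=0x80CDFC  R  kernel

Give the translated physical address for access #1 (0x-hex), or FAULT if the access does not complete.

Walk each access:
#0 VA=0x2E17B1A (r,user):
  L0 @0x2C[23] → 0x30007  P=1,RW=1,US=1,PS=0
  L1 @0x30[23] → 0x32007  P=1,RW=1,US=1,PS=0
  → PA=0x32B1A  (2 entries read)
#1 VA=0xA0B41D (w,kernel):
  L0 @0x2C[5] → 0x35007  P=1,RW=1,US=1,PS=0
  L1 @0x35[11] → 0x37005  P=1,RW=0,US=1,PS=0
  → PROTECTION_VIOLATION  (2 entries read)
#2 VA=0x80CDFC (r,kernel):
  L0 @0x2C[4] → 0x39007  P=1,RW=1,US=1,PS=0
  L1 @0x39[12] → 0x3A007  P=1,RW=1,US=1,PS=0
  → PA=0x3ADFC  (2 entries read)

Access #1 PA: FAULT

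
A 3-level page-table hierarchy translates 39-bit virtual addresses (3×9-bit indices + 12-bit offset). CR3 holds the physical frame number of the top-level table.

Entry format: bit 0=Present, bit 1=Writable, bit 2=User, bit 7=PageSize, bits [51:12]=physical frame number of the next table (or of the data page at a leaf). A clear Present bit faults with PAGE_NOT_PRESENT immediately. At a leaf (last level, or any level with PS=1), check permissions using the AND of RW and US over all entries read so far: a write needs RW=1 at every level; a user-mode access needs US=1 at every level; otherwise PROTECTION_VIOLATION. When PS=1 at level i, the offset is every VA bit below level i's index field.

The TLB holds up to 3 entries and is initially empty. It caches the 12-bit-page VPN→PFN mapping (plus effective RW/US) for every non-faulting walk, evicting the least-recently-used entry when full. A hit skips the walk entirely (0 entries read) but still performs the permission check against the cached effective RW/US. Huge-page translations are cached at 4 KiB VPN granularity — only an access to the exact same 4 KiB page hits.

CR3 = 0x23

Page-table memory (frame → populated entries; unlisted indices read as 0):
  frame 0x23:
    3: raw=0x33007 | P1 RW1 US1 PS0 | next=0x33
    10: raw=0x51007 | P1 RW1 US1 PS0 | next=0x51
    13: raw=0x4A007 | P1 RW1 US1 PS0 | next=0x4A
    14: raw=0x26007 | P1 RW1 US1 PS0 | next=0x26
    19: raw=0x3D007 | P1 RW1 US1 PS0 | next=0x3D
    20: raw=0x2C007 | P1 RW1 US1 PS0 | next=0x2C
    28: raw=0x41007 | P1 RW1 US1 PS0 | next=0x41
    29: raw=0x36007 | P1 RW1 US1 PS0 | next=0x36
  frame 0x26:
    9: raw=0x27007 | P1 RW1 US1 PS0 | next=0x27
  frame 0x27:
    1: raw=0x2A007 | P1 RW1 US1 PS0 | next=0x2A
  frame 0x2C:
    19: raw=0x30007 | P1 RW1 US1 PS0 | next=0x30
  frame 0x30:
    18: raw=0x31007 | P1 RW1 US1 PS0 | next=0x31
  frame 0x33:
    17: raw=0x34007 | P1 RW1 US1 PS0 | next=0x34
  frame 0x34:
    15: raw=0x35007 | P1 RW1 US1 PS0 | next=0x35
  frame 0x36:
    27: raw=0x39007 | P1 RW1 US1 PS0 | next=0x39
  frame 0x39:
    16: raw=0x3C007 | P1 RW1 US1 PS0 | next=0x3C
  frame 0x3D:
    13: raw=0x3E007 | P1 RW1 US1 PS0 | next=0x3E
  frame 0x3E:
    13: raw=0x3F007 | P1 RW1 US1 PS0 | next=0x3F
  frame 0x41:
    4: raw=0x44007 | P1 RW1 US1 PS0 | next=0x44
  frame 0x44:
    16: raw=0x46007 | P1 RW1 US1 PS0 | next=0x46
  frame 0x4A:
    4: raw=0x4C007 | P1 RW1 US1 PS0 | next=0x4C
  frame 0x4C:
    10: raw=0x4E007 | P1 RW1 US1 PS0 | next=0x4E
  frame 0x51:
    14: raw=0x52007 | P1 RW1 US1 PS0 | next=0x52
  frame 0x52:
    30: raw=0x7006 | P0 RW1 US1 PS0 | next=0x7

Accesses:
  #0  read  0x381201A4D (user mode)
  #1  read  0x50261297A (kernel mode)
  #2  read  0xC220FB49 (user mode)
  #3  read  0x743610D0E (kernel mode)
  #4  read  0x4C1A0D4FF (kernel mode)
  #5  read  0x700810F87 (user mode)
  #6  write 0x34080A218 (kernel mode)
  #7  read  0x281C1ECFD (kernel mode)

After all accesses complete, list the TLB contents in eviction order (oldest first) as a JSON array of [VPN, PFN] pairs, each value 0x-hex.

Walk each access:
#0 VA=0x381201A4D (r,user):
  L0 @0x23[14] → 0x26007  P=1,RW=1,US=1,PS=0
  L1 @0x26[9] → 0x27007  P=1,RW=1,US=1,PS=0
  L2 @0x27[1] → 0x2A007  P=1,RW=1,US=1,PS=0
  → PA=0x2AA4D  (3 entries read)
#1 VA=0x50261297A (r,kernel):
  L0 @0x23[20] → 0x2C007  P=1,RW=1,US=1,PS=0
  L1 @0x2C[19] → 0x30007  P=1,RW=1,US=1,PS=0
  L2 @0x30[18] → 0x31007  P=1,RW=1,US=1,PS=0
  → PA=0x3197A  (3 entries read)
#2 VA=0xC220FB49 (r,user):
  L0 @0x23[3] → 0x33007  P=1,RW=1,US=1,PS=0
  L1 @0x33[17] → 0x34007  P=1,RW=1,US=1,PS=0
  L2 @0x34[15] → 0x35007  P=1,RW=1,US=1,PS=0
  → PA=0x35B49  (3 entries read)
#3 VA=0x743610D0E (r,kernel):
  L0 @0x23[29] → 0x36007  P=1,RW=1,US=1,PS=0
  L1 @0x36[27] → 0x39007  P=1,RW=1,US=1,PS=0
  L2 @0x39[16] → 0x3C007  P=1,RW=1,US=1,PS=0
  → PA=0x3CD0E  (3 entries read)
#4 VA=0x4C1A0D4FF (r,kernel):
  L0 @0x23[19] → 0x3D007  P=1,RW=1,US=1,PS=0
  L1 @0x3D[13] → 0x3E007  P=1,RW=1,US=1,PS=0
  L2 @0x3E[13] → 0x3F007  P=1,RW=1,US=1,PS=0
  → PA=0x3F4FF  (3 entries read)
#5 VA=0x700810F87 (r,user):
  L0 @0x23[28] → 0x41007  P=1,RW=1,US=1,PS=0
  L1 @0x41[4] → 0x44007  P=1,RW=1,US=1,PS=0
  L2 @0x44[16] → 0x46007  P=1,RW=1,US=1,PS=0
  → PA=0x46F87  (3 entries read)
#6 VA=0x34080A218 (w,kernel):
  L0 @0x23[13] → 0x4A007  P=1,RW=1,US=1,PS=0
  L1 @0x4A[4] → 0x4C007  P=1,RW=1,US=1,PS=0
  L2 @0x4C[10] → 0x4E007  P=1,RW=1,US=1,PS=0
  → PA=0x4E218  (3 entries read)
#7 VA=0x281C1ECFD (r,kernel):
  L0 @0x23[10] → 0x51007  P=1,RW=1,US=1,PS=0
  L1 @0x51[14] → 0x52007  P=1,RW=1,US=1,PS=0
  L2 @0x52[30] → 0x7006  P=0,RW=1,US=1,PS=0
  → PAGE_NOT_PRESENT  (3 entries read)

TLB: [["0x4C1A0D", "0x3F"], ["0x700810", "0x46"], ["0x34080A", "0x4E"]]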